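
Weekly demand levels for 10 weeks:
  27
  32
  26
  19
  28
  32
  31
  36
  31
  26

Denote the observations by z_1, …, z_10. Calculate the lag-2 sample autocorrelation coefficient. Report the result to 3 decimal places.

Mean z̄ = (27 + 32 + 26 + 19 + 28 + 32 + 31 + 36 + 31 + 26)/10 = 28.8000
Numerator Σ_{t=1}^{8}(z_t−z̄)(z_{t+2}−z̄) = -49.4800
Denominator Σ(z_t−z̄)² = 197.6000
r_2 = -49.4800 / 197.6000 = -0.250

-0.250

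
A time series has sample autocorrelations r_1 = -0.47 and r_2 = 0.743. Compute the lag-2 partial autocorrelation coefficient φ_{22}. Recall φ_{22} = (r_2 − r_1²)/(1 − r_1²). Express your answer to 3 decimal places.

φ_{22} = (r_2 − r_1²) / (1 − r_1²)
r_1² = (-0.47)² = 0.2209
Numerator = 0.743 − 0.2209 = 0.5221; denominator = 1 − 0.2209 = 0.7791
φ_{22} = 0.5221 / 0.7791 = 0.670

0.670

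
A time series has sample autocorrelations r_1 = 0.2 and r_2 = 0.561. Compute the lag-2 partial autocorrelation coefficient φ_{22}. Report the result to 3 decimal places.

0.543

φ_{22} = (r_2 − r_1²) / (1 − r_1²)
r_1² = (0.2)² = 0.04
Numerator = 0.561 − 0.0400 = 0.5210; denominator = 1 − 0.0400 = 0.9600
φ_{22} = 0.5210 / 0.9600 = 0.543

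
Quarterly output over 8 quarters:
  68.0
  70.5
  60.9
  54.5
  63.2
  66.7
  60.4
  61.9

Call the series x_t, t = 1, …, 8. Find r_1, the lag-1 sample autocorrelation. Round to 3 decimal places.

Mean x̄ = (68.0 + 70.5 + 60.9 + 54.5 + 63.2 + 66.7 + 60.4 + 61.9)/8 = 63.2625
Σ(x_t−x̄)(x_{t+1}−x̄) = (34.2877) + (-17.0986) + (20.7014) + (0.5477) + (-0.2148) + (-9.8398) + (3.9002) = 32.2836
Denominator Σ(x_t−x̄)² = 179.0588
r_1 = 32.2836 / 179.0588 = 0.180

0.180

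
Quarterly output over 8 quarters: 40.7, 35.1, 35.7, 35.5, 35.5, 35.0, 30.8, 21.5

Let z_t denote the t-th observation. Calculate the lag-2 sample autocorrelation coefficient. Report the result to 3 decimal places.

Mean z̄ = (40.7 + 35.1 + 35.7 + 35.5 + 35.5 + 35.0 + 30.8 + 21.5)/8 = 33.7250
Numerator Σ_{t=1}^{6}(z_t−z̄)(z_{t+2}−z̄) = 1.2063
Denominator Σ(z_t−z̄)² = 220.3750
r_2 = 1.2063 / 220.3750 = 0.005

0.005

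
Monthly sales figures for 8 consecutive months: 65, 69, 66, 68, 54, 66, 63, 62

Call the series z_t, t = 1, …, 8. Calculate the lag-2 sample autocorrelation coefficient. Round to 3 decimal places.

0.105

Mean z̄ = (65 + 69 + 66 + 68 + 54 + 66 + 63 + 62)/8 = 64.1250
Deviations from mean: 0.8750, 4.8750, 1.8750, 3.8750, -10.1250, 1.8750, -1.1250, -2.1250
Σ(z_t−z̄)(z_{t+2}−z̄) = (1.6406) + (18.8906) + (-18.9844) + (7.2656) + (11.3906) + (-3.9844) = 16.2188
Denominator Σ(z_t−z̄)² = 154.8750
r_2 = 16.2188 / 154.8750 = 0.105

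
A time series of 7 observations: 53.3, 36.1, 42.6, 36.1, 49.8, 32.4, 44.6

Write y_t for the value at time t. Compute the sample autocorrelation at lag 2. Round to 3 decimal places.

Mean ȳ = (53.3 + 36.1 + 42.6 + 36.1 + 49.8 + 32.4 + 44.6)/7 = 42.1286
Deviations from mean: 11.1714, -6.0286, 0.4714, -6.0286, 7.6714, -9.7286, 2.4714
Σ(y_t−ȳ)(y_{t+2}−ȳ) = (5.2665) + (36.3437) + (3.6165) + (58.6494) + (18.9594) = 122.8355
Denominator Σ(y_t−ȳ)² = 357.3143
r_2 = 122.8355 / 357.3143 = 0.344

0.344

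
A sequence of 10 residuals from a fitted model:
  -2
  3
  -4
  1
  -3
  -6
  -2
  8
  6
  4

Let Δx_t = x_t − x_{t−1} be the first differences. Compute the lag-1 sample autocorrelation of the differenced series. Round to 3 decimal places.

First differences Δx: 5, -7, 5, -4, -3, 4, 10, -2, -2
Mean of differences = 0.6667
Numerator Σ(Δx_t−Δx̄)(Δx_{t+1}−Δx̄) = -68.4444
Denominator Σ(Δx_t−Δx̄)² = 244.0000
r_1(Δx) = -68.4444 / 244.0000 = -0.281

-0.281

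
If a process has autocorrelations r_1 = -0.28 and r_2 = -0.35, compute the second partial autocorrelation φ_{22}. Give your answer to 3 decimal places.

φ_{22} = (r_2 − r_1²) / (1 − r_1²)
r_1² = (-0.28)² = 0.0784
Numerator = -0.35 − 0.0784 = -0.4284; denominator = 1 − 0.0784 = 0.9216
φ_{22} = -0.4284 / 0.9216 = -0.465

-0.465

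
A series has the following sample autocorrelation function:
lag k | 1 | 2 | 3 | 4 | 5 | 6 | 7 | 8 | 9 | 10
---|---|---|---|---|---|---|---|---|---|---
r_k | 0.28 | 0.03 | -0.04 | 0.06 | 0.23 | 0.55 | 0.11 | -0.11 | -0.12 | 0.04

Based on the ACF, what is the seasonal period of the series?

6

The largest autocorrelation is r_6 = 0.55; the remaining lags stay at or below 0.28. The elevated value at lag 1 (0.28), dropping to 0.03 at lag 2, reflects decaying short-term dependence rather than seasonality.
The dominant spike at lag 6 indicates a seasonal period of 6.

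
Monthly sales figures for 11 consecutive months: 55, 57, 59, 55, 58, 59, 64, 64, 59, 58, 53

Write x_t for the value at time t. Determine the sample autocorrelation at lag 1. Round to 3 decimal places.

0.372

Mean x̄ = (55 + 57 + 59 + 55 + 58 + 59 + 64 + 64 + 59 + 58 + 53)/11 = 58.2727
Numerator Σ_{t=1}^{10}(x_t−x̄)(x_{t+1}−x̄) = 43.9256
Denominator Σ(x_t−x̄)² = 118.1818
r_1 = 43.9256 / 118.1818 = 0.372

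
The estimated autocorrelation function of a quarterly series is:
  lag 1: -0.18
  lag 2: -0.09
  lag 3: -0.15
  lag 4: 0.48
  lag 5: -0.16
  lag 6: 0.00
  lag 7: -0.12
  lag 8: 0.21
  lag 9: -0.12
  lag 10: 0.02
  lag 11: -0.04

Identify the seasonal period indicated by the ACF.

The largest autocorrelation is r_4 = 0.48, with a weaker echo at lag 8 (0.21); the remaining lags stay at or below 0.02.
The dominant spike at lag 4 indicates a seasonal period of 4.

4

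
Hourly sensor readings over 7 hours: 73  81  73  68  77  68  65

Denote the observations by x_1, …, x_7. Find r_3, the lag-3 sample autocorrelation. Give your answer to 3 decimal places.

0.347

Mean x̄ = (73 + 81 + 73 + 68 + 77 + 68 + 65)/7 = 72.1429
Deviations from mean: 0.8571, 8.8571, 0.8571, -4.1429, 4.8571, -4.1429, -7.1429
Numerator Σ_{t=1}^{4}(x_t−x̄)(x_{t+3}−x̄) = 65.5102
Denominator Σ(x_t−x̄)² = 188.8571
r_3 = 65.5102 / 188.8571 = 0.347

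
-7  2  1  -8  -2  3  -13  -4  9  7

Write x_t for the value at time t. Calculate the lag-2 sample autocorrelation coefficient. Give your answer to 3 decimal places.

-0.488

Mean x̄ = (-7 + 2 + 1 − 8 − 2 + 3 − 13 − 4 + 9 + 7)/10 = -1.2000
Numerator Σ_{t=1}^{8}(x_t−x̄)(x_{t+2}−x̄) = -210.4800
Denominator Σ(x_t−x̄)² = 431.6000
r_2 = -210.4800 / 431.6000 = -0.488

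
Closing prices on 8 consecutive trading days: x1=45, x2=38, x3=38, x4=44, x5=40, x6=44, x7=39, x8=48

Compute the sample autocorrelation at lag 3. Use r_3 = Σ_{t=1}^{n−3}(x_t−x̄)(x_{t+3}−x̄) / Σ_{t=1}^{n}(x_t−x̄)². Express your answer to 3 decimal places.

Mean x̄ = (45 + 38 + 38 + 44 + 40 + 44 + 39 + 48)/8 = 42.0000
Deviations from mean: 3.0000, -4.0000, -4.0000, 2.0000, -2.0000, 2.0000, -3.0000, 6.0000
Numerator Σ_{t=1}^{5}(x_t−x̄)(x_{t+3}−x̄) = -12.0000
Denominator Σ(x_t−x̄)² = 98.0000
r_3 = -12.0000 / 98.0000 = -0.122

-0.122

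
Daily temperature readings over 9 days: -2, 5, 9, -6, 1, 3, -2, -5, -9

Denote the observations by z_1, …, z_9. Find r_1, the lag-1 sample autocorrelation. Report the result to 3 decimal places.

Mean z̄ = (-2 + 5 + 9 − 6 + 1 + 3 − 2 − 5 − 9)/9 = -0.6667
Numerator Σ_{t=1}^{8}(z_t−z̄)(z_{t+1}−z̄) = 29.8889
Denominator Σ(z_t−z̄)² = 262.0000
r_1 = 29.8889 / 262.0000 = 0.114

0.114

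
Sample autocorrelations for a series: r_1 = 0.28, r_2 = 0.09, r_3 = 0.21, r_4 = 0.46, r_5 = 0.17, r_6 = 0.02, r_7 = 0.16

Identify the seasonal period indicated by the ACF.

4

The largest autocorrelation is r_4 = 0.46; the remaining lags stay at or below 0.28. The elevated value at lag 1 (0.28), dropping to 0.09 at lag 2, reflects decaying short-term dependence rather than seasonality.
The dominant spike at lag 4 indicates a seasonal period of 4.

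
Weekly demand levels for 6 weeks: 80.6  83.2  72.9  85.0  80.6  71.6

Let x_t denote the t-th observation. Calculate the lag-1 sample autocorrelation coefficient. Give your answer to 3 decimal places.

Mean x̄ = (80.6 + 83.2 + 72.9 + 85.0 + 80.6 + 71.6)/6 = 78.9833
Deviations from mean: 1.6167, 4.2167, -6.0833, 6.0167, 1.6167, -7.3833
Numerator Σ_{t=1}^{5}(x_t−x̄)(x_{t+1}−x̄) = -57.6453
Denominator Σ(x_t−x̄)² = 150.7283
r_1 = -57.6453 / 150.7283 = -0.382

-0.382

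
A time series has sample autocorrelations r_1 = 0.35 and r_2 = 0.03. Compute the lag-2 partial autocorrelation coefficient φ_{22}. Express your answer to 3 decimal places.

-0.105

φ_{22} = (r_2 − r_1²) / (1 − r_1²)
r_1² = (0.35)² = 0.1225
Numerator = 0.03 − 0.1225 = -0.0925; denominator = 1 − 0.1225 = 0.8775
φ_{22} = -0.0925 / 0.8775 = -0.105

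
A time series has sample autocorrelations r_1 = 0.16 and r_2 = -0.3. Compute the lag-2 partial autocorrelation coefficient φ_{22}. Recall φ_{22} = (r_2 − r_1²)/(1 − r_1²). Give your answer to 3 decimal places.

-0.334

φ_{22} = (r_2 − r_1²) / (1 − r_1²)
r_1² = (0.16)² = 0.0256
Numerator = -0.3 − 0.0256 = -0.3256; denominator = 1 − 0.0256 = 0.9744
φ_{22} = -0.3256 / 0.9744 = -0.334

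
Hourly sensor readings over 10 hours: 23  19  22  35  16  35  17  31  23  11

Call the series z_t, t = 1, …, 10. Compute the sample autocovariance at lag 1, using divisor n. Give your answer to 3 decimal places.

Mean z̄ = (23 + 19 + 22 + 35 + 16 + 35 + 17 + 31 + 23 + 11)/10 = 23.2000
Σ_{t=1}^{9}(z_t−z̄)(z_{t+1}−z̄) = -298.8400
γ_1 = -298.8400 / 10 = -29.884

-29.884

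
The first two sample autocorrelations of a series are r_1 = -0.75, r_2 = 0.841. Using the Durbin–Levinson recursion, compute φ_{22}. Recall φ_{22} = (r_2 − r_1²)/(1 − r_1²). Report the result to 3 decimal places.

0.637

φ_{22} = (r_2 − r_1²) / (1 − r_1²)
r_1² = (-0.75)² = 0.5625
Numerator = 0.841 − 0.5625 = 0.2785; denominator = 1 − 0.5625 = 0.4375
φ_{22} = 0.2785 / 0.4375 = 0.637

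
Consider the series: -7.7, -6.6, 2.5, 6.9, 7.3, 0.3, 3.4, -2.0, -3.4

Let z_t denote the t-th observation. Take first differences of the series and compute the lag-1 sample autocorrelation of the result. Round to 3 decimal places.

0.080

First differences Δz: 1.1, 9.1, 4.4, 0.4, -7.0, 3.1, -5.4, -1.4
Mean of differences = 0.5375
Numerator Σ(Δz_t−Δz̄)(Δz_{t+1}−Δz̄) = 15.3686
Denominator Σ(Δz_t−Δz̄)² = 190.9588
r_1(Δz) = 15.3686 / 190.9588 = 0.080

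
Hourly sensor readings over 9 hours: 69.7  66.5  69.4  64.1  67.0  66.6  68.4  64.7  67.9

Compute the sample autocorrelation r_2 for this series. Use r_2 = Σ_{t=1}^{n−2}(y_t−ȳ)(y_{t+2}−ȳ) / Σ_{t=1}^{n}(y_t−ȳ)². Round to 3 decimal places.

Mean ȳ = (69.7 + 66.5 + 69.4 + 64.1 + 67.0 + 66.6 + 68.4 + 64.7 + 67.9)/9 = 67.1444
Σ(y_t−ȳ)(y_{t+2}−ȳ) = (5.7642) + (1.9620) + (-0.3258) + (1.6575) + (-0.1814) + (1.3309) + (0.9486) = 11.1560
Denominator Σ(y_t−ȳ)² = 29.7422
r_2 = 11.1560 / 29.7422 = 0.375

0.375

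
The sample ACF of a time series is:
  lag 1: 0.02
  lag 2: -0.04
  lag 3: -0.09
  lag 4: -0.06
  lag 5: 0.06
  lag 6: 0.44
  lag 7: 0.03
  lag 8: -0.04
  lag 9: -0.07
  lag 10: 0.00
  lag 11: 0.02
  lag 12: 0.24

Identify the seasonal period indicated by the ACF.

The largest autocorrelation is r_6 = 0.44, with a weaker echo at lag 12 (0.24); the remaining lags stay at or below 0.06.
The dominant spike at lag 6 indicates a seasonal period of 6.

6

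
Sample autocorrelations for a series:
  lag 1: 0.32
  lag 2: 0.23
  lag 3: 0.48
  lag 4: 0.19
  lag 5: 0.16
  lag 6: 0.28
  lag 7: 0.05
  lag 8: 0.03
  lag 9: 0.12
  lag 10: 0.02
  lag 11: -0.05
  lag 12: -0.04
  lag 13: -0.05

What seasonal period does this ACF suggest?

The largest autocorrelation is r_3 = 0.48; the remaining lags stay at or below 0.32. The elevated value at lag 1 (0.32), dropping to 0.23 at lag 2, reflects decaying short-term dependence rather than seasonality.
The dominant spike at lag 3 indicates a seasonal period of 3.

3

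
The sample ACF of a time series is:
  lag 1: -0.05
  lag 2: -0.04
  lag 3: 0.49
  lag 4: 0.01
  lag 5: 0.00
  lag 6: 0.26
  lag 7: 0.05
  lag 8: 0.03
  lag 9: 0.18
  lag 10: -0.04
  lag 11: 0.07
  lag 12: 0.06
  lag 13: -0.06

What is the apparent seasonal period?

The largest autocorrelation is r_3 = 0.49, with weaker echoes at lags 6 (0.26) and 9 (0.18); the remaining lags stay at or below 0.07.
The dominant spike at lag 3 indicates a seasonal period of 3.

3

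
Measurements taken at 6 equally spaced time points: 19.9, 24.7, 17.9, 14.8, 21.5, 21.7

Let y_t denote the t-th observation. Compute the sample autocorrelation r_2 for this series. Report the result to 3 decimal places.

Mean ȳ = (19.9 + 24.7 + 17.9 + 14.8 + 21.5 + 21.7)/6 = 20.0833
Numerator Σ_{t=1}^{4}(y_t−ȳ)(y_{t+2}−ȳ) = -35.6256
Denominator Σ(y_t−ȳ)² = 58.6483
r_2 = -35.6256 / 58.6483 = -0.607

-0.607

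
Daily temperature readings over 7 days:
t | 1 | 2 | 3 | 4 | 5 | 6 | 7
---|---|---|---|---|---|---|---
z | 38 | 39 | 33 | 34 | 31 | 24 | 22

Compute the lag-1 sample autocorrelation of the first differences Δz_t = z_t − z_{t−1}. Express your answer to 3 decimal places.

First differences Δz: 1, -6, 1, -3, -7, -2
Mean of differences = -2.6667
Numerator Σ(Δz_t−Δz̄)(Δz_{t+1}−Δz̄) = -27.1111
Denominator Σ(Δz_t−Δz̄)² = 57.3333
r_1(Δz) = -27.1111 / 57.3333 = -0.473

-0.473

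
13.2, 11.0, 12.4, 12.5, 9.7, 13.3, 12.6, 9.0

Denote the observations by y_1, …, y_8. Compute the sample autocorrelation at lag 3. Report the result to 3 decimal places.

0.532

Mean ȳ = (13.2 + 11.0 + 12.4 + 12.5 + 9.7 + 13.3 + 12.6 + 9.0)/8 = 11.7125
Deviations from mean: 1.4875, -0.7125, 0.6875, 0.7875, -2.0125, 1.5875, 0.8875, -2.7125
Σ(y_t−ȳ)(y_{t+3}−ȳ) = (1.1714) + (1.4339) + (1.0914) + (0.6989) + (5.4589) = 9.8545
Denominator Σ(y_t−ȳ)² = 18.5288
r_3 = 9.8545 / 18.5288 = 0.532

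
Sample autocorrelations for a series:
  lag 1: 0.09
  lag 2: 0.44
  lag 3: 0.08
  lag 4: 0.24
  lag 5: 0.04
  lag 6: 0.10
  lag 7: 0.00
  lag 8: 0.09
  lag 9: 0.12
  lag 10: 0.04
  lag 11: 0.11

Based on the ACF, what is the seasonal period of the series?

2

The largest autocorrelation is r_2 = 0.44, with a weaker echo at lag 4 (0.24); the remaining lags stay at or below 0.12.
The dominant spike at lag 2 indicates a seasonal period of 2.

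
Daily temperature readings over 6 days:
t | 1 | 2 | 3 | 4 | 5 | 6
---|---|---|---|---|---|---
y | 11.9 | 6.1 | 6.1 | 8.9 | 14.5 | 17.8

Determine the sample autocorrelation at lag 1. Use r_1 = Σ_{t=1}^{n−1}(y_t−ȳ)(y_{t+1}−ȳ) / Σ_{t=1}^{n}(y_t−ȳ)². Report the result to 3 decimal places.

Mean ȳ = (11.9 + 6.1 + 6.1 + 8.9 + 14.5 + 17.8)/6 = 10.8833
Σ(y_t−ȳ)(y_{t+1}−ȳ) = (-4.8631) + (22.8803) + (9.4869) + (-7.1731) + (25.0153) = 45.3464
Denominator Σ(y_t−ȳ)² = 111.6483
r_1 = 45.3464 / 111.6483 = 0.406

0.406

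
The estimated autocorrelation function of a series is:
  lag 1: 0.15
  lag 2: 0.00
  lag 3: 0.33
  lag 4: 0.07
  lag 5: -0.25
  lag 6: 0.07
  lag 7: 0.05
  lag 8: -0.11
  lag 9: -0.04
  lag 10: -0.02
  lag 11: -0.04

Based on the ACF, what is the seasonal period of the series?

The largest autocorrelation is r_3 = 0.33; the remaining lags stay at or below 0.15.
The dominant spike at lag 3 indicates a seasonal period of 3.

3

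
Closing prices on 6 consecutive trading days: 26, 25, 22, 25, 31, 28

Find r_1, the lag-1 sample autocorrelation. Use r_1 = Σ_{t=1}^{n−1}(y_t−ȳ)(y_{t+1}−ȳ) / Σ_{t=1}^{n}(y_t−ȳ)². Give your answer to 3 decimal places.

Mean ȳ = (26 + 25 + 22 + 25 + 31 + 28)/6 = 26.1667
Deviations from mean: -0.1667, -1.1667, -4.1667, -1.1667, 4.8333, 1.8333
Numerator Σ_{t=1}^{5}(y_t−ȳ)(y_{t+1}−ȳ) = 13.1389
Denominator Σ(y_t−ȳ)² = 46.8333
r_1 = 13.1389 / 46.8333 = 0.281

0.281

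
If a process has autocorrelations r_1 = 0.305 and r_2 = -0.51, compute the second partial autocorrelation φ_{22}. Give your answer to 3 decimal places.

-0.665

φ_{22} = (r_2 − r_1²) / (1 − r_1²)
r_1² = (0.305)² = 0.093025
Numerator = -0.51 − 0.0930 = -0.6030; denominator = 1 − 0.0930 = 0.9070
φ_{22} = -0.6030 / 0.9070 = -0.665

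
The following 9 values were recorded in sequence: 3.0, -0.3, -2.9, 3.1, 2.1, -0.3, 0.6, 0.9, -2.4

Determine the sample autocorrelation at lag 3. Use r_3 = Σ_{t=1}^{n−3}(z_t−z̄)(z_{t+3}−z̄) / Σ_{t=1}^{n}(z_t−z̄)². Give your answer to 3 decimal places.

Mean z̄ = (3.0 − 0.3 − 2.9 + 3.1 + 2.1 − 0.3 + 0.6 + 0.9 − 2.4)/9 = 0.4222
Numerator Σ_{t=1}^{6}(z_t−z̄)(z_{t+3}−z̄) = 11.4063
Denominator Σ(z_t−z̄)² = 36.9356
r_3 = 11.4063 / 36.9356 = 0.309

0.309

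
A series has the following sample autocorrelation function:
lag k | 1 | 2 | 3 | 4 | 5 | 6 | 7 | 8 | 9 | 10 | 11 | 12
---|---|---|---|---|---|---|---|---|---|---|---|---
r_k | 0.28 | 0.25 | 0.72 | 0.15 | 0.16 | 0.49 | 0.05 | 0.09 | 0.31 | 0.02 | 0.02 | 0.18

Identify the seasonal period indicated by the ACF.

3

The largest autocorrelation is r_3 = 0.72, with weaker echoes at lags 6 (0.49) and 9 (0.31); the remaining lags stay at or below 0.28. The elevated value at lag 1 (0.28), dropping to 0.25 at lag 2, reflects decaying short-term dependence rather than seasonality.
The dominant spike at lag 3 indicates a seasonal period of 3.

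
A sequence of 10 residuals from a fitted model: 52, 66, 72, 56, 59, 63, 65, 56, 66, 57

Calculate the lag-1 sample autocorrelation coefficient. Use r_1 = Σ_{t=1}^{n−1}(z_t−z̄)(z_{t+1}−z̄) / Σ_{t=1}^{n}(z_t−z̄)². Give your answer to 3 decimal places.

Mean z̄ = (52 + 66 + 72 + 56 + 59 + 63 + 65 + 56 + 66 + 57)/10 = 61.2000
Numerator Σ_{t=1}^{9}(z_t−z̄)(z_{t+1}−z̄) = -99.0400
Denominator Σ(z_t−z̄)² = 341.6000
r_1 = -99.0400 / 341.6000 = -0.290

-0.290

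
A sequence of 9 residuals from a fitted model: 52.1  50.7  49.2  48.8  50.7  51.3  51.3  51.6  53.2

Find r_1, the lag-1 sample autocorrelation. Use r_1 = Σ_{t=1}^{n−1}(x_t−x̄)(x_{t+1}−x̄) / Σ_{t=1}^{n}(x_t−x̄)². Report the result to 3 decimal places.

0.424

Mean x̄ = (52.1 + 50.7 + 49.2 + 48.8 + 50.7 + 51.3 + 51.3 + 51.6 + 53.2)/9 = 50.9889
Numerator Σ_{t=1}^{8}(x_t−x̄)(x_{t+1}−x̄) = 6.2921
Denominator Σ(x_t−x̄)² = 14.8489
r_1 = 6.2921 / 14.8489 = 0.424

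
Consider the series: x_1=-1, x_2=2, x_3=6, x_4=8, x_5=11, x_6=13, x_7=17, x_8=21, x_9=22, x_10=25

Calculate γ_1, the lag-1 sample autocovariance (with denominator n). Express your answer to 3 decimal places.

48.524

Mean x̄ = (-1 + 2 + 6 + 8 + 11 + 13 + 17 + 21 + 22 + 25)/10 = 12.4000
Σ_{t=1}^{9}(x_t−x̄)(x_{t+1}−x̄) = 485.2400
γ_1 = 485.2400 / 10 = 48.524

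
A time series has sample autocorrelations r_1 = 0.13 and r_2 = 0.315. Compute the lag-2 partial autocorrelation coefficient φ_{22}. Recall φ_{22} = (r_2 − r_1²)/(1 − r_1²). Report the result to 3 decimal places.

0.303

φ_{22} = (r_2 − r_1²) / (1 − r_1²)
r_1² = (0.13)² = 0.0169
Numerator = 0.315 − 0.0169 = 0.2981; denominator = 1 − 0.0169 = 0.9831
φ_{22} = 0.2981 / 0.9831 = 0.303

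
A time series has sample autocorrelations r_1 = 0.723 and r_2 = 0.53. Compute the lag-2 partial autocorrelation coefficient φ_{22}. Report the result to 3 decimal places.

φ_{22} = (r_2 − r_1²) / (1 − r_1²)
r_1² = (0.723)² = 0.522729
Numerator = 0.53 − 0.5227 = 0.0073; denominator = 1 − 0.5227 = 0.4773
φ_{22} = 0.0073 / 0.4773 = 0.015

0.015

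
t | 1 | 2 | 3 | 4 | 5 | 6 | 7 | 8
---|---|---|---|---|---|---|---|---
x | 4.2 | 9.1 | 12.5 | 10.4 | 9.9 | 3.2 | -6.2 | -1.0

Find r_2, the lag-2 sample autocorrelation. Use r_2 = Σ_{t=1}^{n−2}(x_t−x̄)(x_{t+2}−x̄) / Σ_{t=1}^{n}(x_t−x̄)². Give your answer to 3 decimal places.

Mean x̄ = (4.2 + 9.1 + 12.5 + 10.4 + 9.9 + 3.2 − 6.2 − 1.0)/8 = 5.2625
Σ(x_t−x̄)(x_{t+2}−x̄) = (-7.6898) + (19.7152) + (33.5639) + (-10.5961) + (-53.1573) + (12.9164) = -5.2478
Denominator Σ(x_t−x̄)² = 290.9988
r_2 = -5.2478 / 290.9988 = -0.018

-0.018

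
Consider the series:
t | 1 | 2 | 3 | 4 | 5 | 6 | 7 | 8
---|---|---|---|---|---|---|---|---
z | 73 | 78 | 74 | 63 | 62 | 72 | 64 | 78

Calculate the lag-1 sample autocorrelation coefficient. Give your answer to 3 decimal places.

Mean z̄ = (73 + 78 + 74 + 63 + 62 + 72 + 64 + 78)/8 = 70.5000
Deviations from mean: 2.5000, 7.5000, 3.5000, -7.5000, -8.5000, 1.5000, -6.5000, 7.5000
Σ(z_t−z̄)(z_{t+1}−z̄) = (18.7500) + (26.2500) + (-26.2500) + (63.7500) + (-12.7500) + (-9.7500) + (-48.7500) = 11.2500
Denominator Σ(z_t−z̄)² = 304.0000
r_1 = 11.2500 / 304.0000 = 0.037

0.037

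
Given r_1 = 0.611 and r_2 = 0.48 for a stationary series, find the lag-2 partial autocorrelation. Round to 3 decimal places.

0.170

φ_{22} = (r_2 − r_1²) / (1 − r_1²)
r_1² = (0.611)² = 0.373321
Numerator = 0.48 − 0.3733 = 0.1067; denominator = 1 − 0.3733 = 0.6267
φ_{22} = 0.1067 / 0.6267 = 0.170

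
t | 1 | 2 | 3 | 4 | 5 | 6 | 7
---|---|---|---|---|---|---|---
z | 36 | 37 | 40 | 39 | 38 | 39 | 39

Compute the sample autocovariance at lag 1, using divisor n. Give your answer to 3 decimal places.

0.294

Mean z̄ = (36 + 37 + 40 + 39 + 38 + 39 + 39)/7 = 38.2857
Deviations: -2.2857, -1.2857, 1.7143, 0.7143, -0.2857, 0.7143, 0.7143
Σ_{t=1}^{6}(z_t−z̄)(z_{t+1}−z̄) = 2.0612
γ_1 = 2.0612 / 7 = 0.294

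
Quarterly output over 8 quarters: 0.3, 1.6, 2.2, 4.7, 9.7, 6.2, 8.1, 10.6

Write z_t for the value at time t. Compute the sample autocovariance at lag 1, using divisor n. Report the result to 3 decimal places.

6.301

Mean z̄ = (0.3 + 1.6 + 2.2 + 4.7 + 9.7 + 6.2 + 8.1 + 10.6)/8 = 5.4250
Σ_{t=1}^{7}(z_t−z̄)(z_{t+1}−z̄) = 50.4069
γ_1 = 50.4069 / 8 = 6.301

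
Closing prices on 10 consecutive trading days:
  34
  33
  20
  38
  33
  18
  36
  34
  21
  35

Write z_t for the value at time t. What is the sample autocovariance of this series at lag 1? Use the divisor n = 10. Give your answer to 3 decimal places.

-23.764

Mean z̄ = (34 + 33 + 20 + 38 + 33 + 18 + 36 + 34 + 21 + 35)/10 = 30.2000
Σ_{t=1}^{9}(z_t−z̄)(z_{t+1}−z̄) = -237.6400
γ_1 = -237.6400 / 10 = -23.764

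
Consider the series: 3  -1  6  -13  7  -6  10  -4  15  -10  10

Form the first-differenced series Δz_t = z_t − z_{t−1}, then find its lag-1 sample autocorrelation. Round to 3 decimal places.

First differences Δz: -4, 7, -19, 20, -13, 16, -14, 19, -25, 20
Mean of differences = 0.7000
Numerator Σ(Δz_t−Δz̄)(Δz_{t+1}−Δz̄) = -2468.1900
Denominator Σ(Δz_t−Δz̄)² = 2828.1000
r_1(Δz) = -2468.1900 / 2828.1000 = -0.873

-0.873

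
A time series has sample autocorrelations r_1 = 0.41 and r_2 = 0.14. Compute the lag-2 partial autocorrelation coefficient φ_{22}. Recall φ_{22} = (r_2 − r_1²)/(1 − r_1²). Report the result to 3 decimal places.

φ_{22} = (r_2 − r_1²) / (1 − r_1²)
r_1² = (0.41)² = 0.1681
Numerator = 0.14 − 0.1681 = -0.0281; denominator = 1 − 0.1681 = 0.8319
φ_{22} = -0.0281 / 0.8319 = -0.034

-0.034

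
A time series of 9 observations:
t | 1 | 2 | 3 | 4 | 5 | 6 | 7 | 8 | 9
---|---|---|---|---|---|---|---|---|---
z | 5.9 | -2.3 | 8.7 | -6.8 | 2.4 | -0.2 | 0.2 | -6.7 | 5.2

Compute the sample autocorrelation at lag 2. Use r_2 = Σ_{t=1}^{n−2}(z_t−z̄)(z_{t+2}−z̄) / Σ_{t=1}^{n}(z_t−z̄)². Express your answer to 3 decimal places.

0.374

Mean z̄ = (5.9 − 2.3 + 8.7 − 6.8 + 2.4 − 0.2 + 0.2 − 6.7 + 5.2)/9 = 0.7111
Σ(z_t−z̄)(z_{t+2}−z̄) = (41.4535) + (22.6168) + (13.4923) + (6.8435) + (-0.8632) + (6.7523) + (-2.2943) = 88.0009
Denominator Σ(z_t−z̄)² = 235.2489
r_2 = 88.0009 / 235.2489 = 0.374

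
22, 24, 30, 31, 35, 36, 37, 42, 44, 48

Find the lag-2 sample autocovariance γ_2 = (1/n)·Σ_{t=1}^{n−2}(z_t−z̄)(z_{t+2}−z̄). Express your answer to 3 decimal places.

22.108

Mean z̄ = (22 + 24 + 30 + 31 + 35 + 36 + 37 + 42 + 44 + 48)/10 = 34.9000
Σ_{t=1}^{8}(z_t−z̄)(z_{t+2}−z̄) = 221.0800
γ_2 = 221.0800 / 10 = 22.108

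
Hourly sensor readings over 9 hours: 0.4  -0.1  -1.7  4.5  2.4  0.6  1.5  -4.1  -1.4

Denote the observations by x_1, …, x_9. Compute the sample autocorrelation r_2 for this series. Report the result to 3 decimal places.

Mean x̄ = (0.4 − 0.1 − 1.7 + 4.5 + 2.4 + 0.6 + 1.5 − 4.1 − 1.4)/9 = 0.2333
Σ(x_t−x̄)(x_{t+2}−x̄) = (-0.3222) + (-1.4222) + (-4.1889) + (1.5644) + (2.7444) + (-1.5889) + (-2.0689) = -5.2822
Denominator Σ(x_t−x̄)² = 49.9600
r_2 = -5.2822 / 49.9600 = -0.106

-0.106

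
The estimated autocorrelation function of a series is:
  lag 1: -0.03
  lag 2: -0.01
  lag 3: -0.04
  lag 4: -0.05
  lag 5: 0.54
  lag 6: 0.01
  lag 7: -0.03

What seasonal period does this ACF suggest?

5

The largest autocorrelation is r_5 = 0.54; the remaining lags stay at or below 0.01.
The dominant spike at lag 5 indicates a seasonal period of 5.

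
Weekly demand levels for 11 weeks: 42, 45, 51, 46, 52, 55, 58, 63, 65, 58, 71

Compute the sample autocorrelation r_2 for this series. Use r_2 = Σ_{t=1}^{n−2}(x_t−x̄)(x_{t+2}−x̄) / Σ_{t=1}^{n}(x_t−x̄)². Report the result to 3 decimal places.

0.441

Mean x̄ = (42 + 45 + 51 + 46 + 52 + 55 + 58 + 63 + 65 + 58 + 71)/11 = 55.0909
Numerator Σ_{t=1}^{9}(x_t−x̄)(x_{t+2}−x̄) = 358.5289
Denominator Σ(x_t−x̄)² = 812.9091
r_2 = 358.5289 / 812.9091 = 0.441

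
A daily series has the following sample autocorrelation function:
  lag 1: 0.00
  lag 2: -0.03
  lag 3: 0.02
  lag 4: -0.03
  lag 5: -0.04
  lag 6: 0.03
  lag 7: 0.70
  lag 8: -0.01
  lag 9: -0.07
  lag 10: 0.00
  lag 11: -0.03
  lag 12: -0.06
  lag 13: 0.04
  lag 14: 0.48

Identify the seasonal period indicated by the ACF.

The largest autocorrelation is r_7 = 0.70, with a weaker echo at lag 14 (0.48); the remaining lags stay at or below 0.04.
The dominant spike at lag 7 indicates a seasonal period of 7.

7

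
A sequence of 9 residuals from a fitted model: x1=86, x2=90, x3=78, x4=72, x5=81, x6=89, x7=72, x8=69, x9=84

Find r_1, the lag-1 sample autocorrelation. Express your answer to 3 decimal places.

Mean x̄ = (86 + 90 + 78 + 72 + 81 + 89 + 72 + 69 + 84)/9 = 80.1111
Numerator Σ_{t=1}^{8}(x_t−x̄)(x_{t+1}−x̄) = 29.9877
Denominator Σ(x_t−x̄)² = 486.8889
r_1 = 29.9877 / 486.8889 = 0.062

0.062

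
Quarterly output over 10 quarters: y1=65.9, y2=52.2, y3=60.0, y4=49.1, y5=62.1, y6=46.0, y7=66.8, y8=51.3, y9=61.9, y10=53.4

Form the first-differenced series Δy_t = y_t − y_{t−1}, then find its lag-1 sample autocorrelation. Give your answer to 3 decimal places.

-0.882

First differences Δy: -13.7, 7.8, -10.9, 13.0, -16.1, 20.8, -15.5, 10.6, -8.5
Mean of differences = -1.3889
Numerator Σ(Δy_t−Δȳ)(Δy_{t+1}−Δȳ) = -1443.0168
Denominator Σ(Δy_t−Δȳ)² = 1635.6889
r_1(Δy) = -1443.0168 / 1635.6889 = -0.882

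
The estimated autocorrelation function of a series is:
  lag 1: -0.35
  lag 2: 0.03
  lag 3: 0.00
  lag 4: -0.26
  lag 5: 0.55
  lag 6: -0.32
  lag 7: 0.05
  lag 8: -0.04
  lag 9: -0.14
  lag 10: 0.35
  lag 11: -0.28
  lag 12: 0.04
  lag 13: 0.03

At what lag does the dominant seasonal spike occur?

5

The largest autocorrelation is r_5 = 0.55, with a weaker echo at lag 10 (0.35); the remaining lags stay at or below 0.05.
The dominant spike at lag 5 indicates a seasonal period of 5.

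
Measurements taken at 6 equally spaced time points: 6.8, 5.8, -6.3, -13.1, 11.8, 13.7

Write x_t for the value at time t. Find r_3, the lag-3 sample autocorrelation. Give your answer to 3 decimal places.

Mean x̄ = (6.8 + 5.8 − 6.3 − 13.1 + 11.8 + 13.7)/6 = 3.1167
Deviations from mean: 3.6833, 2.6833, -9.4167, -16.2167, 8.6833, 10.5833
Numerator Σ_{t=1}^{3}(x_t−x̄)(x_{t+3}−x̄) = -136.0908
Denominator Σ(x_t−x̄)² = 559.8283
r_3 = -136.0908 / 559.8283 = -0.243

-0.243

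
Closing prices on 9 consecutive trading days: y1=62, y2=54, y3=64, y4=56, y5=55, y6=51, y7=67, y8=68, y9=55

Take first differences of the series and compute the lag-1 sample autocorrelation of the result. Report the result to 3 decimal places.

First differences Δy: -8, 10, -8, -1, -4, 16, 1, -13
Mean of differences = -0.8750
Numerator Σ(Δy_t−Δȳ)(Δy_{t+1}−Δȳ) = -197.5156
Denominator Σ(Δy_t−Δȳ)² = 664.8750
r_1(Δy) = -197.5156 / 664.8750 = -0.297

-0.297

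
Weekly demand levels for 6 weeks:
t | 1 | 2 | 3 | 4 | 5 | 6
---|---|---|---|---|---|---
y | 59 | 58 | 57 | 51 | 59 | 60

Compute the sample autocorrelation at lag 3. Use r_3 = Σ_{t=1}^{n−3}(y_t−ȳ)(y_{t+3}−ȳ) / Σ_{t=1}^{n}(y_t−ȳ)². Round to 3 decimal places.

Mean ȳ = (59 + 58 + 57 + 51 + 59 + 60)/6 = 57.3333
Numerator Σ_{t=1}^{3}(y_t−ȳ)(y_{t+3}−ȳ) = -10.3333
Denominator Σ(y_t−ȳ)² = 53.3333
r_3 = -10.3333 / 53.3333 = -0.194

-0.194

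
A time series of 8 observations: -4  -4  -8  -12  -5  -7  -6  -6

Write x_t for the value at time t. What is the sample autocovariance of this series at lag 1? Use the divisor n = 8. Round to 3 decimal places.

0.219

Mean x̄ = (-4 − 4 − 8 − 12 − 5 − 7 − 6 − 6)/8 = -6.5000
Deviations: 2.5000, 2.5000, -1.5000, -5.5000, 1.5000, -0.5000, 0.5000, 0.5000
Σ_{t=1}^{7}(x_t−x̄)(x_{t+1}−x̄) = 1.7500
γ_1 = 1.7500 / 8 = 0.219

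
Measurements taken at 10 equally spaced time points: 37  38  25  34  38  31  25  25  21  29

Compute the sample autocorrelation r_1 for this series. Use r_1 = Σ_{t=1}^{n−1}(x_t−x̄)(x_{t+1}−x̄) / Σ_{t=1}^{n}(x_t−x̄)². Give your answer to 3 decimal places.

Mean x̄ = (37 + 38 + 25 + 34 + 38 + 31 + 25 + 25 + 21 + 29)/10 = 30.3000
Numerator Σ_{t=1}^{9}(x_t−x̄)(x_{t+1}−x̄) = 110.8100
Denominator Σ(x_t−x̄)² = 350.1000
r_1 = 110.8100 / 350.1000 = 0.317

0.317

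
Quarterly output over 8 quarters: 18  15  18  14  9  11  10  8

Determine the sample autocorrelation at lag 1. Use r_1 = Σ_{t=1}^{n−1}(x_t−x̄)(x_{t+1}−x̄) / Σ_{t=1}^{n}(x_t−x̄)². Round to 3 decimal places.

Mean x̄ = (18 + 15 + 18 + 14 + 9 + 11 + 10 + 8)/8 = 12.8750
Deviations from mean: 5.1250, 2.1250, 5.1250, 1.1250, -3.8750, -1.8750, -2.8750, -4.8750
Numerator Σ_{t=1}^{7}(x_t−x̄)(x_{t+1}−x̄) = 49.8594
Denominator Σ(x_t−x̄)² = 108.8750
r_1 = 49.8594 / 108.8750 = 0.458

0.458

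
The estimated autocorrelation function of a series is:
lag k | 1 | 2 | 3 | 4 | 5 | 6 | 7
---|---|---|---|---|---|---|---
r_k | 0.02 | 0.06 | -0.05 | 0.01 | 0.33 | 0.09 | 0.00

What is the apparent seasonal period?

The largest autocorrelation is r_5 = 0.33; the remaining lags stay at or below 0.09.
The dominant spike at lag 5 indicates a seasonal period of 5.

5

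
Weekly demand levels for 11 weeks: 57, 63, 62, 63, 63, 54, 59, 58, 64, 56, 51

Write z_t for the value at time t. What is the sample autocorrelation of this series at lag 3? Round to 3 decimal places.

-0.153

Mean z̄ = (57 + 63 + 62 + 63 + 63 + 54 + 59 + 58 + 64 + 56 + 51)/11 = 59.0909
Numerator Σ_{t=1}^{8}(z_t−z̄)(z_{t+3}−z̄) = -28.2066
Denominator Σ(z_t−z̄)² = 184.9091
r_3 = -28.2066 / 184.9091 = -0.153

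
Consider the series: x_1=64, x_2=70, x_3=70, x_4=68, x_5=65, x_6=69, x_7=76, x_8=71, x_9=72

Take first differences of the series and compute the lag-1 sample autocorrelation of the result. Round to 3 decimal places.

-0.152

First differences Δx: 6, 0, -2, -3, 4, 7, -5, 1
Mean of differences = 1.0000
Numerator Σ(Δx_t−Δx̄)(Δx_{t+1}−Δx̄) = -20.0000
Denominator Σ(Δx_t−Δx̄)² = 132.0000
r_1(Δx) = -20.0000 / 132.0000 = -0.152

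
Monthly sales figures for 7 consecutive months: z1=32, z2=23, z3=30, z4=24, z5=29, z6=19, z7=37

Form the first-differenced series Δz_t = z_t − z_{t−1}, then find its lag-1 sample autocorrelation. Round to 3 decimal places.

First differences Δz: -9, 7, -6, 5, -10, 18
Mean of differences = 0.8333
Numerator Σ(Δz_t−Δz̄)(Δz_{t+1}−Δz̄) = -362.3611
Denominator Σ(Δz_t−Δz̄)² = 610.8333
r_1(Δz) = -362.3611 / 610.8333 = -0.593

-0.593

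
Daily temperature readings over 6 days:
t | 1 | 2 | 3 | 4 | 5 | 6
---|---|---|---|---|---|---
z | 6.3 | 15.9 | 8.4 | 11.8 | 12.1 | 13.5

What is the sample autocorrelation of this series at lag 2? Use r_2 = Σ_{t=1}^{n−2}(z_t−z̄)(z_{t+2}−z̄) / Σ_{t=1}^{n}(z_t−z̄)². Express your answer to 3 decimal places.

0.260

Mean z̄ = (6.3 + 15.9 + 8.4 + 11.8 + 12.1 + 13.5)/6 = 11.3333
Deviations from mean: -5.0333, 4.5667, -2.9333, 0.4667, 0.7667, 2.1667
Σ(z_t−z̄)(z_{t+2}−z̄) = (14.7644) + (2.1311) + (-2.2489) + (1.0111) = 15.6578
Denominator Σ(z_t−z̄)² = 60.2933
r_2 = 15.6578 / 60.2933 = 0.260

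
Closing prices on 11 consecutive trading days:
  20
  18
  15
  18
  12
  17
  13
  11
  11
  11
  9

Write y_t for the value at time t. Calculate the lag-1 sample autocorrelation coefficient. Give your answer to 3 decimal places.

Mean ȳ = (20 + 18 + 15 + 18 + 12 + 17 + 13 + 11 + 11 + 11 + 9)/11 = 14.0909
Numerator Σ_{t=1}^{10}(y_t−ȳ)(y_{t+1}−ȳ) = 50.9917
Denominator Σ(y_t−ȳ)² = 134.9091
r_1 = 50.9917 / 134.9091 = 0.378

0.378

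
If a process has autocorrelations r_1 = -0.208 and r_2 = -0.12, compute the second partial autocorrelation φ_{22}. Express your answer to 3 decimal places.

-0.171

φ_{22} = (r_2 − r_1²) / (1 − r_1²)
r_1² = (-0.208)² = 0.043264
Numerator = -0.12 − 0.0433 = -0.1633; denominator = 1 − 0.0433 = 0.9567
φ_{22} = -0.1633 / 0.9567 = -0.171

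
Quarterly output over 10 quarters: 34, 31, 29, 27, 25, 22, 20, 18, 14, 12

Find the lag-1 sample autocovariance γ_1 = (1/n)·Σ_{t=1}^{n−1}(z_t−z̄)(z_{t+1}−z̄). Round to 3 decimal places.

32.756

Mean z̄ = (34 + 31 + 29 + 27 + 25 + 22 + 20 + 18 + 14 + 12)/10 = 23.2000
Σ_{t=1}^{9}(z_t−z̄)(z_{t+1}−z̄) = 327.5600
γ_1 = 327.5600 / 10 = 32.756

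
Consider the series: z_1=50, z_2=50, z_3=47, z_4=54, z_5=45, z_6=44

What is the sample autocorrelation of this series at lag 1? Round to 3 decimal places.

Mean z̄ = (50 + 50 + 47 + 54 + 45 + 44)/6 = 48.3333
Deviations from mean: 1.6667, 1.6667, -1.3333, 5.6667, -3.3333, -4.3333
Σ(z_t−z̄)(z_{t+1}−z̄) = (2.7778) + (-2.2222) + (-7.5556) + (-18.8889) + (14.4444) = -11.4444
Denominator Σ(z_t−z̄)² = 69.3333
r_1 = -11.4444 / 69.3333 = -0.165

-0.165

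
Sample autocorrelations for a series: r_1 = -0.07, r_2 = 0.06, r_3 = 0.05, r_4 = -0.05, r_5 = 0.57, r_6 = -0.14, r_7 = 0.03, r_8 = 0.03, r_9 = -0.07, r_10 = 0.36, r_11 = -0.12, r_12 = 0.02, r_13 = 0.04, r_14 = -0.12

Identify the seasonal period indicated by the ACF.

5

The largest autocorrelation is r_5 = 0.57, with a weaker echo at lag 10 (0.36); the remaining lags stay at or below 0.06.
The dominant spike at lag 5 indicates a seasonal period of 5.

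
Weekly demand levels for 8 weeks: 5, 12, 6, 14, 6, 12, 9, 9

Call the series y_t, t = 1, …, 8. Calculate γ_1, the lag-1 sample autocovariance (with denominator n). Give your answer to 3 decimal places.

Mean ȳ = (5 + 12 + 6 + 14 + 6 + 12 + 9 + 9)/8 = 9.1250
Deviations: -4.1250, 2.8750, -3.1250, 4.8750, -3.1250, 2.8750, -0.1250, -0.1250
Σ_{t=1}^{7}(y_t−ȳ)(y_{t+1}−ȳ) = -60.6406
γ_1 = -60.6406 / 8 = -7.580

-7.580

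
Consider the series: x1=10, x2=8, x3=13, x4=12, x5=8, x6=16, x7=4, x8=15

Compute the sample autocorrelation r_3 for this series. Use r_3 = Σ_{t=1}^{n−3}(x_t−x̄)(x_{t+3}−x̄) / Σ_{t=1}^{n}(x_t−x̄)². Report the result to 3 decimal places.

Mean x̄ = (10 + 8 + 13 + 12 + 8 + 16 + 4 + 15)/8 = 10.7500
Deviations from mean: -0.7500, -2.7500, 2.2500, 1.2500, -2.7500, 5.2500, -6.7500, 4.2500
Numerator Σ_{t=1}^{5}(x_t−x̄)(x_{t+3}−x̄) = -1.6875
Denominator Σ(x_t−x̄)² = 113.5000
r_3 = -1.6875 / 113.5000 = -0.015

-0.015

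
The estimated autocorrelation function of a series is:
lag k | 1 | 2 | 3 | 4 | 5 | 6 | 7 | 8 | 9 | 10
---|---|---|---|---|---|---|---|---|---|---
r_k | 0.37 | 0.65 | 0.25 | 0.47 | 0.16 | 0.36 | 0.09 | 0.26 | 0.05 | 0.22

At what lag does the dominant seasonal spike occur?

The largest autocorrelation is r_2 = 0.65, with a weaker echo at lag 4 (0.47); the remaining lags stay at or below 0.37.
The dominant spike at lag 2 indicates a seasonal period of 2.

2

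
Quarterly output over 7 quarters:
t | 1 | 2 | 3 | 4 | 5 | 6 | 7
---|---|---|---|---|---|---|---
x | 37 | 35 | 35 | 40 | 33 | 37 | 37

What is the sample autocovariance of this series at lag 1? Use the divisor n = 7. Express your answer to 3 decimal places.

Mean x̄ = (37 + 35 + 35 + 40 + 33 + 37 + 37)/7 = 36.2857
Deviations: 0.7143, -1.2857, -1.2857, 3.7143, -3.2857, 0.7143, 0.7143
Σ_{t=1}^{6}(x_t−x̄)(x_{t+1}−x̄) = -18.0816
γ_1 = -18.0816 / 7 = -2.583

-2.583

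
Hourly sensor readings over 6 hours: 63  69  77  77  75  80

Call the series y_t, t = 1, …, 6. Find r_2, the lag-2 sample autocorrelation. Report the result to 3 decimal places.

-0.123

Mean ȳ = (63 + 69 + 77 + 77 + 75 + 80)/6 = 73.5000
Deviations from mean: -10.5000, -4.5000, 3.5000, 3.5000, 1.5000, 6.5000
Σ(y_t−ȳ)(y_{t+2}−ȳ) = (-36.7500) + (-15.7500) + (5.2500) + (22.7500) = -24.5000
Denominator Σ(y_t−ȳ)² = 199.5000
r_2 = -24.5000 / 199.5000 = -0.123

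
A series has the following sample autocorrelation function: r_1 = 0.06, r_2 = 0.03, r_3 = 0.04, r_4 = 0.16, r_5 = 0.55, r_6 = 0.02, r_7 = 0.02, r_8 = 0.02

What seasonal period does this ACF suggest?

The largest autocorrelation is r_5 = 0.55; the remaining lags stay at or below 0.16.
The dominant spike at lag 5 indicates a seasonal period of 5.

5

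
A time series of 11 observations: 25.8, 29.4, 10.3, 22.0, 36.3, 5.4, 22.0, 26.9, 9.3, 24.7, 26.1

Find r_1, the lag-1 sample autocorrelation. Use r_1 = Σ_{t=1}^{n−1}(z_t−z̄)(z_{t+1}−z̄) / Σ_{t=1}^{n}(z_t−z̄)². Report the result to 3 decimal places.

Mean z̄ = (25.8 + 29.4 + 10.3 + 22.0 + 36.3 + 5.4 + 22.0 + 26.9 + 9.3 + 24.7 + 26.1)/11 = 21.6545
Numerator Σ_{t=1}^{10}(z_t−z̄)(z_{t+1}−z̄) = -385.4512
Denominator Σ(z_t−z̄)² = 894.2273
r_1 = -385.4512 / 894.2273 = -0.431

-0.431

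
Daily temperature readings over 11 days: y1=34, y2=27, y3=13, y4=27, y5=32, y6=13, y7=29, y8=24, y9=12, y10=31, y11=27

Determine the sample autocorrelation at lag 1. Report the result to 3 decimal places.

Mean ȳ = (34 + 27 + 13 + 27 + 32 + 13 + 29 + 24 + 12 + 31 + 27)/11 = 24.4545
Numerator Σ_{t=1}^{10}(y_t−ȳ)(y_{t+1}−ȳ) = -214.5702
Denominator Σ(y_t−ȳ)² = 648.7273
r_1 = -214.5702 / 648.7273 = -0.331

-0.331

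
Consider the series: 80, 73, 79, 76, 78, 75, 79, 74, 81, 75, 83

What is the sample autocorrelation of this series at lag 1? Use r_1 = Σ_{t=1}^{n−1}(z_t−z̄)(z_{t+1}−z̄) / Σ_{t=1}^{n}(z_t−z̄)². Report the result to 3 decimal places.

Mean z̄ = (80 + 73 + 79 + 76 + 78 + 75 + 79 + 74 + 81 + 75 + 83)/11 = 77.5455
Numerator Σ_{t=1}^{10}(z_t−z̄)(z_{t+1}−z̄) = -65.6612
Denominator Σ(z_t−z̄)² = 100.7273
r_1 = -65.6612 / 100.7273 = -0.652

-0.652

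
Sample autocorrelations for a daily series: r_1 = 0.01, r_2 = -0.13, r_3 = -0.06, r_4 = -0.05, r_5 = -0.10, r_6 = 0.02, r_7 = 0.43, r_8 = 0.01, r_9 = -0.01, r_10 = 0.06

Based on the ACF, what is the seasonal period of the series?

7

The largest autocorrelation is r_7 = 0.43; the remaining lags stay at or below 0.06.
The dominant spike at lag 7 indicates a seasonal period of 7.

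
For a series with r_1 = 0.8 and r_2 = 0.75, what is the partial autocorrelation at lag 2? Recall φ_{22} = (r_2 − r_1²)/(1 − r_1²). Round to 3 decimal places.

φ_{22} = (r_2 − r_1²) / (1 − r_1²)
r_1² = (0.8)² = 0.64
Numerator = 0.75 − 0.6400 = 0.1100; denominator = 1 − 0.6400 = 0.3600
φ_{22} = 0.1100 / 0.3600 = 0.306

0.306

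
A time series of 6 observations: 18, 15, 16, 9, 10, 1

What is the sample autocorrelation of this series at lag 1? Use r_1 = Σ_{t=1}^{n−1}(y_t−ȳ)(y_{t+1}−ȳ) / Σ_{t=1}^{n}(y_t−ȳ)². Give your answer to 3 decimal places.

Mean ȳ = (18 + 15 + 16 + 9 + 10 + 1)/6 = 11.5000
Deviations from mean: 6.5000, 3.5000, 4.5000, -2.5000, -1.5000, -10.5000
Numerator Σ_{t=1}^{5}(y_t−ȳ)(y_{t+1}−ȳ) = 46.7500
Denominator Σ(y_t−ȳ)² = 193.5000
r_1 = 46.7500 / 193.5000 = 0.242

0.242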